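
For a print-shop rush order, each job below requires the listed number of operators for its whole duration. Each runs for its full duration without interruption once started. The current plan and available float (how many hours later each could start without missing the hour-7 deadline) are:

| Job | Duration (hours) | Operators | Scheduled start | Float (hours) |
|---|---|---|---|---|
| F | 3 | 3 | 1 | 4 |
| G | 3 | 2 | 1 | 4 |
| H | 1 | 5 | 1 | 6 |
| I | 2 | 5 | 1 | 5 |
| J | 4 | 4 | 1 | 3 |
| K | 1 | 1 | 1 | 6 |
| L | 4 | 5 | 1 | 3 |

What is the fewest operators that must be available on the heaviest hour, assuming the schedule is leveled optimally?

Early-start (F@1, G@1, H@1, I@1, J@1, K@1, L@1) gives peak 25: h1:25  h2:19  h3:14  h4:9  h5:0  h6:0  h7:0.
Shift I→2, J→4, K→4, L→4.
Schedule F@1, G@1, H@1, I@2, J@4, K@4, L@4: h1:10  h2:10  h3:10  h4:10  h5:9  h6:9  h7:9 — peak 10.
Total operator-hours = 67 over 7 hours ⇒ peak ≥ ⌈67/7⌉ = 10, so 10 is optimal.

10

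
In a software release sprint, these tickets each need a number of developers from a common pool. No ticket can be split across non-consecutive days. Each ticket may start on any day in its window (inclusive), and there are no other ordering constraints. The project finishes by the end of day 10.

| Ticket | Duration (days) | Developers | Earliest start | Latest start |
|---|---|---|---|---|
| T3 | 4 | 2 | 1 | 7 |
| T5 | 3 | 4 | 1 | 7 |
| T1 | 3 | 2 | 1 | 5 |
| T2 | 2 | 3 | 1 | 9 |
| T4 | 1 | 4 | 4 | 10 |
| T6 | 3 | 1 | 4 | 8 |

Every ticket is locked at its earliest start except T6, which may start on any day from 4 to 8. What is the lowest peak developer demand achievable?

T6@4: d1:11  d2:11  d3:8  d4:7  d5:1  d6:1  d7:0  d8:0  d9:0  d10:0 → peak 11
T6@5: d1:11  d2:11  d3:8  d4:6  d5:1  d6:1  d7:1  d8:0  d9:0  d10:0 → peak 11
T6@6: d1:11  d2:11  d3:8  d4:6  d5:0  d6:1  d7:1  d8:1  d9:0  d10:0 → peak 11
T6@7: d1:11  d2:11  d3:8  d4:6  d5:0  d6:0  d7:1  d8:1  d9:1  d10:0 → peak 11
T6@8: d1:11  d2:11  d3:8  d4:6  d5:0  d6:0  d7:0  d8:1  d9:1  d10:1 → peak 11
Best is T6@4, peak 11.

11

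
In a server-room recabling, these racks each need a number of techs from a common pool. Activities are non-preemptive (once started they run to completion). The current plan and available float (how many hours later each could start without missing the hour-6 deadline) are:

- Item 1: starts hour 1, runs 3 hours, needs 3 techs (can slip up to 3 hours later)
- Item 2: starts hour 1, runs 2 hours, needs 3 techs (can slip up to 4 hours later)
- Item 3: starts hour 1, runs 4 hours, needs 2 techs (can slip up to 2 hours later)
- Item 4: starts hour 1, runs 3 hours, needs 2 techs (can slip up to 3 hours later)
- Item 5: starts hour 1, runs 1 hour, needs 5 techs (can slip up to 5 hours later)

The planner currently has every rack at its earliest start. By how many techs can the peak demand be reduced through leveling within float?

Early-start peak: h1:15  h2:10  h3:7  h4:2  h5:0  h6:0 ⇒ 15.
Leveled (Item 1@1, Item 2@1, Item 3@3, Item 4@3, Item 5@6): h1:6  h2:6  h3:7  h4:4  h5:4  h6:7 ⇒ 7.
Reduction 15 − 7 = 8.

8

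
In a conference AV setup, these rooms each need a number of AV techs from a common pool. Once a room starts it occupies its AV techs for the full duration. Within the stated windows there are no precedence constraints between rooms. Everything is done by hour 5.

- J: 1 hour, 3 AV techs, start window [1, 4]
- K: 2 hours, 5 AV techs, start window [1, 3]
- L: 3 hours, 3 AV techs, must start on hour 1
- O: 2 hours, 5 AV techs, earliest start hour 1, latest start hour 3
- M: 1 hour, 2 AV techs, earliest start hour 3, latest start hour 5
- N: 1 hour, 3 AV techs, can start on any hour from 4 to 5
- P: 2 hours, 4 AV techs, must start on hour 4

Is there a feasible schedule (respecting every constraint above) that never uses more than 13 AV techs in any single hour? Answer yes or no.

Schedule J@1, K@1, L@1, O@3, M@3, N@5, P@4: h1:11  h2:8  h3:10  h4:9  h5:7 — peak 11 ≤ 13.

yes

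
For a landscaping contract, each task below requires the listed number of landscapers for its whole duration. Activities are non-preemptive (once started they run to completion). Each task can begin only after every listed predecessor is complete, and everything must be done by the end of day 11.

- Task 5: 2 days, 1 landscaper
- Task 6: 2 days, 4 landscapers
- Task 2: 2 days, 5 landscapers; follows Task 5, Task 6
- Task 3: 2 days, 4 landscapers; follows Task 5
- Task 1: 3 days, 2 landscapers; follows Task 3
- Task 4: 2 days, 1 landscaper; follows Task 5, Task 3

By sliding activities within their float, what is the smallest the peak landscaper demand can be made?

5

Early-start (Task 5@1, Task 6@1, Task 2@3, Task 3@3, Task 1@5, Task 4@5) gives peak 9: d1:5  d2:5  d3:9  d4:9  d5:3  d6:3  d7:2  d8:0  d9:0  d10:0  d11:0.
Shift Task 3→5, Task 1→7, Task 4→7.
Schedule Task 5@1, Task 6@1, Task 2@3, Task 3@5, Task 1@7, Task 4@7: d1:5  d2:5  d3:5  d4:5  d5:4  d6:4  d7:3  d8:3  d9:2  d10:0  d11:0 — peak 5.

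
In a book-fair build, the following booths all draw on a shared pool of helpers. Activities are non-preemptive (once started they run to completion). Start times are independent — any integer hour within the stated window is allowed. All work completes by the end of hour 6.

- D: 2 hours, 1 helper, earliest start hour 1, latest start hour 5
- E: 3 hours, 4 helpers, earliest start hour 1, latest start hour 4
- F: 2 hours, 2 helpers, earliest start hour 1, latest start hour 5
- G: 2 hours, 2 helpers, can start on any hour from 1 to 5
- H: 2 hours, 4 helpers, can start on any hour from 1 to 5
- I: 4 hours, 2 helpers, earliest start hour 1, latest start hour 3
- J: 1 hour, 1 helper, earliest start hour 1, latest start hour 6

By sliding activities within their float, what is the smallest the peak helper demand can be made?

8

Early-start (D@1, E@1, F@1, G@1, H@1, I@1, J@1) gives peak 16: h1:16  h2:15  h3:6  h4:2  h5:0  h6:0.
Shift G→3, H→4, I→3.
Schedule D@1, E@1, F@1, G@3, H@4, I@3, J@1: h1:8  h2:7  h3:8  h4:8  h5:6  h6:2 — peak 8.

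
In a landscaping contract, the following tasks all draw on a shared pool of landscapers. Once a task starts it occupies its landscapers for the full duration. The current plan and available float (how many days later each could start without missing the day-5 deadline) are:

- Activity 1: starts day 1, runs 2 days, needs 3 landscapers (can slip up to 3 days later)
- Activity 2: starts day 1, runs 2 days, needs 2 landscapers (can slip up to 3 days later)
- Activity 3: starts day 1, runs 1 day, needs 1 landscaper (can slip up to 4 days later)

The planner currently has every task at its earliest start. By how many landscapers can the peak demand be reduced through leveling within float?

Early-start peak: d1:6  d2:5  d3:0  d4:0  d5:0 ⇒ 6.
Leveled (Activity 1@1, Activity 2@3, Activity 3@3): d1:3  d2:3  d3:3  d4:2  d5:0 ⇒ 3.
Reduction 6 − 3 = 3.

3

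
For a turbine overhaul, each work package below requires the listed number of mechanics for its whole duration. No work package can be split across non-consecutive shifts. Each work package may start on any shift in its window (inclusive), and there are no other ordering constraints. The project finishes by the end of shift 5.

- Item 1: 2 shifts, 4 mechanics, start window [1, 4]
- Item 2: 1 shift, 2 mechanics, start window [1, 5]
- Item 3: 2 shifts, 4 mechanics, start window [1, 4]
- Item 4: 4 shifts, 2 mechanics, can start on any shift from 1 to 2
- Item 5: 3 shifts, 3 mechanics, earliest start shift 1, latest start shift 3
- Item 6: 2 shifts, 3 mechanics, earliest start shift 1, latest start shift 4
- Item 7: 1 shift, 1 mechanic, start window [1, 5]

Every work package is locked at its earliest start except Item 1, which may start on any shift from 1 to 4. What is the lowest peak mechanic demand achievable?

15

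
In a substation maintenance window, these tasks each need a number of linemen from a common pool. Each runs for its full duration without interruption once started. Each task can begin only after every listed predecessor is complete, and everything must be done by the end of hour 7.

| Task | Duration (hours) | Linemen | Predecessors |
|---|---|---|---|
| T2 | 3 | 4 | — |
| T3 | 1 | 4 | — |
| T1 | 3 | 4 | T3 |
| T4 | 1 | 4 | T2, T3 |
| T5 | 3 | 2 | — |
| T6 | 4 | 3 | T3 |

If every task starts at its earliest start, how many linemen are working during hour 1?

10

At early start, hour 1 has: T2, T3, T5.
Demand: 4 + 4 + 2 = 10.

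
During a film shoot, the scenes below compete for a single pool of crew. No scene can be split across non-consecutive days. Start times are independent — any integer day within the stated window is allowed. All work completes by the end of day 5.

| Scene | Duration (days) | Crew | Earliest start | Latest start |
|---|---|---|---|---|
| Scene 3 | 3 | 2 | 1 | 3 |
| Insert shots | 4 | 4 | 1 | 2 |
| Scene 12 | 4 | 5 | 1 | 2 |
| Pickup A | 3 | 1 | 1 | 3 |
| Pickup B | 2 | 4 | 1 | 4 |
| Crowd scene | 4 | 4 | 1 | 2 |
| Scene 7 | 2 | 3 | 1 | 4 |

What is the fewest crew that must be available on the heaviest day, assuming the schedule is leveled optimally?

Early-start (Scene 3@1, Insert shots@1, Scene 12@1, Pickup A@1, Pickup B@1, Crowd scene@1, Scene 7@1) gives peak 23: d1:23  d2:23  d3:16  d4:13  d5:0.
Shift Pickup A→3, Pickup B→4.
Schedule Scene 3@1, Insert shots@1, Scene 12@1, Pickup A@3, Pickup B@4, Crowd scene@1, Scene 7@1: d1:18  d2:18  d3:16  d4:18  d5:5 — peak 18.

18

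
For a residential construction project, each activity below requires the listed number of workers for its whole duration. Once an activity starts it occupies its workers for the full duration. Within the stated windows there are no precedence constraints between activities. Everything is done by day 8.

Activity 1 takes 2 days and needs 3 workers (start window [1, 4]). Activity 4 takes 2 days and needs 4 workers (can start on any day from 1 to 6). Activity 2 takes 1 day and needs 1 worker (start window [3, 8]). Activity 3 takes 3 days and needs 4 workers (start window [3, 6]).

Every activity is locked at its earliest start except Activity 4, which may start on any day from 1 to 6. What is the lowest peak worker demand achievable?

Activity 4@1: d1:7  d2:7  d3:5  d4:4  d5:4  d6:0  d7:0  d8:0 → peak 7
Activity 4@2: d1:3  d2:7  d3:9  d4:4  d5:4  d6:0  d7:0  d8:0 → peak 9
Activity 4@3: d1:3  d2:3  d3:9  d4:8  d5:4  d6:0  d7:0  d8:0 → peak 9
Activity 4@4: d1:3  d2:3  d3:5  d4:8  d5:8  d6:0  d7:0  d8:0 → peak 8
Activity 4@5: d1:3  d2:3  d3:5  d4:4  d5:8  d6:4  d7:0  d8:0 → peak 8
Activity 4@6: d1:3  d2:3  d3:5  d4:4  d5:4  d6:4  d7:4  d8:0 → peak 5
Best is Activity 4@6, peak 5.

5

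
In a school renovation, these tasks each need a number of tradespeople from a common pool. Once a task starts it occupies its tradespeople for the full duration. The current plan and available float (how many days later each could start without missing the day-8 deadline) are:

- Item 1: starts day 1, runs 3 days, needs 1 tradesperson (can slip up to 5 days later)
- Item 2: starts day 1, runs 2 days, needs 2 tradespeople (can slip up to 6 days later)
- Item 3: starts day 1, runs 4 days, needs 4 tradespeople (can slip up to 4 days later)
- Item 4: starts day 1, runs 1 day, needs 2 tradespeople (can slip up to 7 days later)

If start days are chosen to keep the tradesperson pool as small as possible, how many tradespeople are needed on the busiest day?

Early-start (Item 1@1, Item 2@1, Item 3@1, Item 4@1) gives peak 9: d1:9  d2:7  d3:5  d4:4  d5:0  d6:0  d7:0  d8:0.
Shift Item 3→4, Item 4→3.
Schedule Item 1@1, Item 2@1, Item 3@4, Item 4@3: d1:3  d2:3  d3:3  d4:4  d5:4  d6:4  d7:4  d8:0 — peak 4.
Total tradesperson-days = 25 over 8 days ⇒ peak ≥ ⌈25/8⌉ = 4, so 4 is optimal.

4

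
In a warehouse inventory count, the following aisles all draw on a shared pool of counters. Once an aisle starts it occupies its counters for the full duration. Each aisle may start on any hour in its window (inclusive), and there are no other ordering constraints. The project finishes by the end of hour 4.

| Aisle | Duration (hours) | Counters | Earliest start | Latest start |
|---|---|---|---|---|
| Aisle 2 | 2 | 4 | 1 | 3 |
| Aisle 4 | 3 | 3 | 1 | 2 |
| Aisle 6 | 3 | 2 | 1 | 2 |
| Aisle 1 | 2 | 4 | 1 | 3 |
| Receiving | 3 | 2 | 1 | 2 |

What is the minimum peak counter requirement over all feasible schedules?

Early-start (Aisle 2@1, Aisle 4@1, Aisle 6@1, Aisle 1@1, Receiving@1) gives peak 15: h1:15  h2:15  h3:7  h4:0.
Shift Aisle 1→3.
Schedule Aisle 2@1, Aisle 4@1, Aisle 6@1, Aisle 1@3, Receiving@1: h1:11  h2:11  h3:11  h4:4 — peak 11.

11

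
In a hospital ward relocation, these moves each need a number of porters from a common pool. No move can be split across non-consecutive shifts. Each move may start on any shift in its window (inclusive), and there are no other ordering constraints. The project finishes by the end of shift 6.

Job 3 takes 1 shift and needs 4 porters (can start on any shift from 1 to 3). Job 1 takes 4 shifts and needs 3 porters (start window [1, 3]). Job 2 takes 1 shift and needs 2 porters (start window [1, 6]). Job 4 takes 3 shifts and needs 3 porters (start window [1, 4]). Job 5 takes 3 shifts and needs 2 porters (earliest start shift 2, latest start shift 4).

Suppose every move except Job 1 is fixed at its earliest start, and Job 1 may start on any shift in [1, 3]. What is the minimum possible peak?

Job 1@1: s1:12  s2:8  s3:8  s4:5  s5:0  s6:0 → peak 12
Job 1@2: s1:9  s2:8  s3:8  s4:5  s5:3  s6:0 → peak 9
Job 1@3: s1:9  s2:5  s3:8  s4:5  s5:3  s6:3 → peak 9
Best is Job 1@2, peak 9.

9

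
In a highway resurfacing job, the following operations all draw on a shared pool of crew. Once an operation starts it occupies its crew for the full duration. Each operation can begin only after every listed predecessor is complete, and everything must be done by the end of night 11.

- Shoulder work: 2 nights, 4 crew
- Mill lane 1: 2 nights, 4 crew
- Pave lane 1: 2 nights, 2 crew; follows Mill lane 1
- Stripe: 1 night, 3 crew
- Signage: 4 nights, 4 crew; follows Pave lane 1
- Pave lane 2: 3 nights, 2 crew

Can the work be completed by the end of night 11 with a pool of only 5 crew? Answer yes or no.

Schedule Shoulder work@1, Mill lane 1@3, Pave lane 1@5, Stripe@7, Signage@8, Pave lane 2@5: n1:4  n2:4  n3:4  n4:4  n5:4  n6:4  n7:5  n8:4  n9:4  n10:4  n11:4 — peak 5 ≤ 5.

yes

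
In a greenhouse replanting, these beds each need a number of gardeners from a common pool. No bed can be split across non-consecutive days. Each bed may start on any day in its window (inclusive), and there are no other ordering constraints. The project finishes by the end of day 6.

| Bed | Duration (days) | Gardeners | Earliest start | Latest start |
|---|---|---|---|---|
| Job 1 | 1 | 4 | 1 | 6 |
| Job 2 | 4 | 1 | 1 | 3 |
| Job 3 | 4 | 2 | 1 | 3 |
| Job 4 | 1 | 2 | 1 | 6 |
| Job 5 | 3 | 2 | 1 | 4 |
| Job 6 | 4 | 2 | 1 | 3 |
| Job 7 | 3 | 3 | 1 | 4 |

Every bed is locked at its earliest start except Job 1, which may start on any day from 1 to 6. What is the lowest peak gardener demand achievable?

Job 1@1: d1:16  d2:10  d3:10  d4:5  d5:0  d6:0 → peak 16
Job 1@2: d1:12  d2:14  d3:10  d4:5  d5:0  d6:0 → peak 14
Job 1@3: d1:12  d2:10  d3:14  d4:5  d5:0  d6:0 → peak 14
Job 1@4: d1:12  d2:10  d3:10  d4:9  d5:0  d6:0 → peak 12
Job 1@5: d1:12  d2:10  d3:10  d4:5  d5:4  d6:0 → peak 12
Job 1@6: d1:12  d2:10  d3:10  d4:5  d5:0  d6:4 → peak 12
Best is Job 1@4, peak 12.

12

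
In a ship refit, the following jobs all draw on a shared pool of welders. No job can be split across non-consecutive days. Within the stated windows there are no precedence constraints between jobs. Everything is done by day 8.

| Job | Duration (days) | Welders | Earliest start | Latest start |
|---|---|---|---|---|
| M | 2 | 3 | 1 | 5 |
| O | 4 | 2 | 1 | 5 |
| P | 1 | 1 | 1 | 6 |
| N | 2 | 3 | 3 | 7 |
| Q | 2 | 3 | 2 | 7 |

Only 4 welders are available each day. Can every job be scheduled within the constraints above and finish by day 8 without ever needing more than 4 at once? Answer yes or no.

no

The minimum achievable peak is 5; 4 < 5, so no feasible schedule stays within the cap.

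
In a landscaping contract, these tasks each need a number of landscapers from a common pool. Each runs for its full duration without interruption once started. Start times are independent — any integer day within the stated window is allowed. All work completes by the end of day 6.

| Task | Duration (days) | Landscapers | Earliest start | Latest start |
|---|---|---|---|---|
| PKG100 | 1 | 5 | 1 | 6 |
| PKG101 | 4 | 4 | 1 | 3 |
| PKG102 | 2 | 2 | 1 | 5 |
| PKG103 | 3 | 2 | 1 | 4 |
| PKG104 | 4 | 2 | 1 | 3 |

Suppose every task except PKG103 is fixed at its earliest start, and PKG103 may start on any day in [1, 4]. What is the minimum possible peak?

13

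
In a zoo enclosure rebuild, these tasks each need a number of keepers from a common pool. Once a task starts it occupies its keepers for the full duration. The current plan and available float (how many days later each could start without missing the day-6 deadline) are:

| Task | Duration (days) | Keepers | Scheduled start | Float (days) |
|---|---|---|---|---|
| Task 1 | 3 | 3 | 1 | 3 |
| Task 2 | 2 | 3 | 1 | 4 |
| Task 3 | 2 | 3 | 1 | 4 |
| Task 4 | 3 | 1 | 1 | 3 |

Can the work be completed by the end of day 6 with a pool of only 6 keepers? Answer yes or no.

yes

Schedule Task 1@1, Task 2@1, Task 3@3, Task 4@4: d1:6  d2:6  d3:6  d4:4  d5:1  d6:1 — peak 6 ≤ 6.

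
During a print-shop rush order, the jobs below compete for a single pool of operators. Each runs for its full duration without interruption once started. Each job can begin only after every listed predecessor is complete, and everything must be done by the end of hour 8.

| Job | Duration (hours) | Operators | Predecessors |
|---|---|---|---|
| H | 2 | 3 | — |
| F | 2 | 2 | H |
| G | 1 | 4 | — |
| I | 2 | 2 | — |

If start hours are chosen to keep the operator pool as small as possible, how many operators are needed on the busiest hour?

4

Early-start (H@1, F@3, G@1, I@1) gives peak 9: h1:9  h2:5  h3:2  h4:2  h5:0  h6:0  h7:0  h8:0.
Shift G→5, I→3.
Schedule H@1, F@3, G@5, I@3: h1:3  h2:3  h3:4  h4:4  h5:4  h6:0  h7:0  h8:0 — peak 4.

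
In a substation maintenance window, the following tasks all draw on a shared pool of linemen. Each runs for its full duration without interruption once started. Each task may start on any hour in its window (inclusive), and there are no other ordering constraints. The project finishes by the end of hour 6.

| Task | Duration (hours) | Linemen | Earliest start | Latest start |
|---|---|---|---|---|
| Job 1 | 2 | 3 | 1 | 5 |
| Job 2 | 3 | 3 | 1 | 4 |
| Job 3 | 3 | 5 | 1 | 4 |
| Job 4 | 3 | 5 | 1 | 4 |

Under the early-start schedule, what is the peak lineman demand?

16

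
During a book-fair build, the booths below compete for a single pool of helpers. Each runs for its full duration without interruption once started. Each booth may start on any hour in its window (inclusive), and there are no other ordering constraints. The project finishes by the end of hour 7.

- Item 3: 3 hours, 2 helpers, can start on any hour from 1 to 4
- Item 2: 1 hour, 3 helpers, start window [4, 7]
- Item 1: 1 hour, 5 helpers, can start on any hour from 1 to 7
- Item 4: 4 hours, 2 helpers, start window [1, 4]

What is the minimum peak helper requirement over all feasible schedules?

Early-start (Item 3@1, Item 2@4, Item 1@1, Item 4@1) gives peak 9: h1:9  h2:4  h3:4  h4:5  h5:0  h6:0  h7:0.
Shift Item 1→5.
Schedule Item 3@1, Item 2@4, Item 1@5, Item 4@1: h1:4  h2:4  h3:4  h4:5  h5:5  h6:0  h7:0 — peak 5.

5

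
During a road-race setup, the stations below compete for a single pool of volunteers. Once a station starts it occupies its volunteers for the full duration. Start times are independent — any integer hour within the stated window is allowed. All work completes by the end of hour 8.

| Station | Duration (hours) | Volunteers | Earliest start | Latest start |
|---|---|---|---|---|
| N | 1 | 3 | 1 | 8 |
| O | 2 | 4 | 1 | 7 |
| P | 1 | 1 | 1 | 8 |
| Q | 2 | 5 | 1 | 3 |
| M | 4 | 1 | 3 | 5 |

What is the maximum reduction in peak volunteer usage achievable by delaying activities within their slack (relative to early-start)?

Early-start peak: h1:13  h2:9  h3:1  h4:1  h5:1  h6:1  h7:0  h8:0 ⇒ 13.
Leveled (N@1, O@4, P@1, Q@2, M@4): h1:4  h2:5  h3:5  h4:5  h5:5  h6:1  h7:1  h8:0 ⇒ 5.
Reduction 13 − 5 = 8.

8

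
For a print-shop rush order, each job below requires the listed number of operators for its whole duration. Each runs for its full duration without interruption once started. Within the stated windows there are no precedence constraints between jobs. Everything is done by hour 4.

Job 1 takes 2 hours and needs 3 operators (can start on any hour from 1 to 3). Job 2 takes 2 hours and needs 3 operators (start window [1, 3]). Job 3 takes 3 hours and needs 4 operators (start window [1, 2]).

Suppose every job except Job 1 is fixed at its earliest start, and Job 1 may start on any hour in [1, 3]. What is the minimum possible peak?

7

Job 1@1: h1:10  h2:10  h3:4  h4:0 → peak 10
Job 1@2: h1:7  h2:10  h3:7  h4:0 → peak 10
Job 1@3: h1:7  h2:7  h3:7  h4:3 → peak 7
Best is Job 1@3, peak 7.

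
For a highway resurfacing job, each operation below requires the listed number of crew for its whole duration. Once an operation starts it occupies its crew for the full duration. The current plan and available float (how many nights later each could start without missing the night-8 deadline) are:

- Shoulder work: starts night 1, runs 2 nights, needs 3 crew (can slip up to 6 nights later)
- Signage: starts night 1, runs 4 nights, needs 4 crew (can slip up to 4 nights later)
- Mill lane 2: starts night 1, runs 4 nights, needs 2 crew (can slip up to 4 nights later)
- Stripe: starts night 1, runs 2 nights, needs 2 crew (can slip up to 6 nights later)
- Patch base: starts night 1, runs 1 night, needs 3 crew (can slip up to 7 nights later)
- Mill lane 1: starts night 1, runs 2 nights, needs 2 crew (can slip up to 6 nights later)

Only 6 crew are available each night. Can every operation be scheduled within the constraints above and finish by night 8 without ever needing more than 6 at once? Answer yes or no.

yes

Schedule Shoulder work@1, Signage@3, Mill lane 2@1, Stripe@5, Patch base@7, Mill lane 1@7: n1:5  n2:5  n3:6  n4:6  n5:6  n6:6  n7:5  n8:2 — peak 6 ≤ 6.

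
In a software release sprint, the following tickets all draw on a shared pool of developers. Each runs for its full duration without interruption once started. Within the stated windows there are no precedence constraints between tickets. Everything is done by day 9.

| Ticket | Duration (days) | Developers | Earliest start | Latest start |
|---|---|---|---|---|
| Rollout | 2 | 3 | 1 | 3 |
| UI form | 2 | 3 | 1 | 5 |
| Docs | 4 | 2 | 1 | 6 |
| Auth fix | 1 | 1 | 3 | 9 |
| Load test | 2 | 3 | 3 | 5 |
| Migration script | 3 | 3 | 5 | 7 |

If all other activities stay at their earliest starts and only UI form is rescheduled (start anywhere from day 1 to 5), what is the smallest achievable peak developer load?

UI form@1: d1:8  d2:8  d3:6  d4:5  d5:3  d6:3  d7:3  d8:0  d9:0 → peak 8
UI form@2: d1:5  d2:8  d3:9  d4:5  d5:3  d6:3  d7:3  d8:0  d9:0 → peak 9
UI form@3: d1:5  d2:5  d3:9  d4:8  d5:3  d6:3  d7:3  d8:0  d9:0 → peak 9
UI form@4: d1:5  d2:5  d3:6  d4:8  d5:6  d6:3  d7:3  d8:0  d9:0 → peak 8
UI form@5: d1:5  d2:5  d3:6  d4:5  d5:6  d6:6  d7:3  d8:0  d9:0 → peak 6
Best is UI form@5, peak 6.

6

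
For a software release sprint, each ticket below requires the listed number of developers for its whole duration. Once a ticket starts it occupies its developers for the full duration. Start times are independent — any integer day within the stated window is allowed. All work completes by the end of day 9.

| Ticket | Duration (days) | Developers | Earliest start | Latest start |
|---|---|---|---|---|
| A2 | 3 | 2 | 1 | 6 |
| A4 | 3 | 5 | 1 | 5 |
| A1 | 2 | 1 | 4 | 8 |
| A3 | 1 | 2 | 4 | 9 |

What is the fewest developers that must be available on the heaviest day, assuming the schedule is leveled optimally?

5

Early-start (A2@1, A4@1, A1@4, A3@4) gives peak 7: d1:7  d2:7  d3:7  d4:3  d5:1  d6:0  d7:0  d8:0  d9:0.
Shift A4→4, A1→7, A3→7.
Schedule A2@1, A4@4, A1@7, A3@7: d1:2  d2:2  d3:2  d4:5  d5:5  d6:5  d7:3  d8:1  d9:0 — peak 5.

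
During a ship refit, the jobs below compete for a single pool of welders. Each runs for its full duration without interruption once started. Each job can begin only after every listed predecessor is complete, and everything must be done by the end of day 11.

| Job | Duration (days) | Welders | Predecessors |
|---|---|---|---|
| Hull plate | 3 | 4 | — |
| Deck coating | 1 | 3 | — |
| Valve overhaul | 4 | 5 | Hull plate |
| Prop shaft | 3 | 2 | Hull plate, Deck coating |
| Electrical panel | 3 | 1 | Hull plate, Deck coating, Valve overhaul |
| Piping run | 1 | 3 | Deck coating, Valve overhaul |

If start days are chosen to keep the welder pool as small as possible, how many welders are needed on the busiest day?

Early-start (Hull plate@1, Deck coating@1, Valve overhaul@4, Prop shaft@4, Electrical panel@8, Piping run@8) gives peak 7: d1:7  d2:4  d3:4  d4:7  d5:7  d6:7  d7:5  d8:4  d9:1  d10:1  d11:0.
Shift Deck coating→4, Valve overhaul→5, Prop shaft→9, Electrical panel→9, Piping run→9.
Schedule Hull plate@1, Deck coating@4, Valve overhaul@5, Prop shaft@9, Electrical panel@9, Piping run@9: d1:4  d2:4  d3:4  d4:3  d5:5  d6:5  d7:5  d8:5  d9:6  d10:3  d11:3 — peak 6.

6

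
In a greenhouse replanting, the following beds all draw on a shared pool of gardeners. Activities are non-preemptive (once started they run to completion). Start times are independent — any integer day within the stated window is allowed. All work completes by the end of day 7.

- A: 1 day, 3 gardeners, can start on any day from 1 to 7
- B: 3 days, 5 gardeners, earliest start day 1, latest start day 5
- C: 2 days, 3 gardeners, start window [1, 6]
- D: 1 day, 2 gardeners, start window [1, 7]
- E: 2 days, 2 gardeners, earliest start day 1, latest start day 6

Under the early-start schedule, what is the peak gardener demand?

Early-start schedule: A@1, B@1, C@1, D@1, E@1.
Load per day: day 1: 15, day 2: 10, day 3: 5, day 4: 0, day 5: 0, day 6: 0, day 7: 0.
Peak is 15.

15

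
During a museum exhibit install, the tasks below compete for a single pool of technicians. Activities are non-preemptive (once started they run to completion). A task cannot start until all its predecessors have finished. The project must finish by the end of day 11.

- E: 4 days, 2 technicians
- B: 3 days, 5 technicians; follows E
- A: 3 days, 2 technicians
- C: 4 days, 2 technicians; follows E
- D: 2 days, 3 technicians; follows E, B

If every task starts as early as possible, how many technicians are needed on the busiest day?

Early-start schedule: E@1, B@5, A@1, C@5, D@8.
Load per day: day 1: 4, day 2: 4, day 3: 4, day 4: 2, day 5: 7, day 6: 7, day 7: 7, day 8: 5, day 9: 3, day 10: 0, day 11: 0.
Peak is 7.

7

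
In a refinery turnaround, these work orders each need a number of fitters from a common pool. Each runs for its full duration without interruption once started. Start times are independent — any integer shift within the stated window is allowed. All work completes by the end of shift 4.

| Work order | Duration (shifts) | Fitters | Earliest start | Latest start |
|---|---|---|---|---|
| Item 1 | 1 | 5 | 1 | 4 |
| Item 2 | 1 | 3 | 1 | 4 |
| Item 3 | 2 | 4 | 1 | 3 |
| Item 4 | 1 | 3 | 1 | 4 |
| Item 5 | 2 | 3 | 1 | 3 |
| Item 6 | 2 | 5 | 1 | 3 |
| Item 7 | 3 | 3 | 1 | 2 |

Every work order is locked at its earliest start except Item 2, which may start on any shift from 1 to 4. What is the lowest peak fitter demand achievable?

Item 2@1: s1:26  s2:15  s3:3  s4:0 → peak 26
Item 2@2: s1:23  s2:18  s3:3  s4:0 → peak 23
Item 2@3: s1:23  s2:15  s3:6  s4:0 → peak 23
Item 2@4: s1:23  s2:15  s3:3  s4:3 → peak 23
Best is Item 2@2, peak 23.

23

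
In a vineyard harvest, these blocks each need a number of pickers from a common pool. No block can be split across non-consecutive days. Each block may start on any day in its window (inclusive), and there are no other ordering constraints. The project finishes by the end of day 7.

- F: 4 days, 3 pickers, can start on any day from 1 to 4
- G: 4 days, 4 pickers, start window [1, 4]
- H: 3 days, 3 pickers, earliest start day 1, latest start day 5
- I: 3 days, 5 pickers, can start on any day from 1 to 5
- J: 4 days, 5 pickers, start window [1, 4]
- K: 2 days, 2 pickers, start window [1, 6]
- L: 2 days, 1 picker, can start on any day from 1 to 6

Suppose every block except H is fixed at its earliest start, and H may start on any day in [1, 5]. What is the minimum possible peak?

H@1: d1:23  d2:23  d3:20  d4:12  d5:0  d6:0  d7:0 → peak 23
H@2: d1:20  d2:23  d3:20  d4:15  d5:0  d6:0  d7:0 → peak 23
H@3: d1:20  d2:20  d3:20  d4:15  d5:3  d6:0  d7:0 → peak 20
H@4: d1:20  d2:20  d3:17  d4:15  d5:3  d6:3  d7:0 → peak 20
H@5: d1:20  d2:20  d3:17  d4:12  d5:3  d6:3  d7:3 → peak 20
Best is H@3, peak 20.

20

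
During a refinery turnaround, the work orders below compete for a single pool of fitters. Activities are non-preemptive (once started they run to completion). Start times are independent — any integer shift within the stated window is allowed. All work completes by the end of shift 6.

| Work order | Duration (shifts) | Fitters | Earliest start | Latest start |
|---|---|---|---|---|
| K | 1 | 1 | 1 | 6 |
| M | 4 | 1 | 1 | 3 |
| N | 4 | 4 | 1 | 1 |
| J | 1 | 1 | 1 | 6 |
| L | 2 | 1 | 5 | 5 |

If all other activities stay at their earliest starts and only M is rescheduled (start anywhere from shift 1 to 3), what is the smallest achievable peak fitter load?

6

M@1: s1:7  s2:5  s3:5  s4:5  s5:1  s6:1 → peak 7
M@2: s1:6  s2:5  s3:5  s4:5  s5:2  s6:1 → peak 6
M@3: s1:6  s2:4  s3:5  s4:5  s5:2  s6:2 → peak 6
Best is M@2, peak 6.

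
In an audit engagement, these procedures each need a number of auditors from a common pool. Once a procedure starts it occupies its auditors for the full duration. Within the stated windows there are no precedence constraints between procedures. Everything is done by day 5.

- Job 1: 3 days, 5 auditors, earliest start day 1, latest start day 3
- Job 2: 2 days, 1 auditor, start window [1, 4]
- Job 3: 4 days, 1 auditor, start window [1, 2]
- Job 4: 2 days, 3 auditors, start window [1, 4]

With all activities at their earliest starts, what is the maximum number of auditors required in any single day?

Early-start schedule: Job 1@1, Job 2@1, Job 3@1, Job 4@1.
Load per day: day 1: 10, day 2: 10, day 3: 6, day 4: 1, day 5: 0.
Peak is 10.

10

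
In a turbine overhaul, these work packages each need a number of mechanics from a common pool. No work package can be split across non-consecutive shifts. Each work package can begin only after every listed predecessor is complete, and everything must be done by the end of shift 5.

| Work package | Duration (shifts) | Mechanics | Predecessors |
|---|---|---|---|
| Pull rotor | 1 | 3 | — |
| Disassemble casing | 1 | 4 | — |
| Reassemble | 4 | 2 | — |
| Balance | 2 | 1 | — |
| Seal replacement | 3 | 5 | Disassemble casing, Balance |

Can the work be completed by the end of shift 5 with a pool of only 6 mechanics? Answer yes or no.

no

Total mechanic-shifts = 32; over 5 shifts the average is 32/5 > 6, so some shift must exceed 6.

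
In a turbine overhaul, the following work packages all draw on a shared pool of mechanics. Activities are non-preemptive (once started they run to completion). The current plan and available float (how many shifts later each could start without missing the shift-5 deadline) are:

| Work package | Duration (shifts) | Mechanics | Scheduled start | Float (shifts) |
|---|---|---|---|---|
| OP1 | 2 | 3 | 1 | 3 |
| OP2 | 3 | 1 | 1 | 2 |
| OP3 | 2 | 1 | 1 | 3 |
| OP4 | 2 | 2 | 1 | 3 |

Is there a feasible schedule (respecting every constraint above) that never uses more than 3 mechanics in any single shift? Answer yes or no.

no

The minimum achievable peak is 4; 3 < 4, so no feasible schedule stays within the cap.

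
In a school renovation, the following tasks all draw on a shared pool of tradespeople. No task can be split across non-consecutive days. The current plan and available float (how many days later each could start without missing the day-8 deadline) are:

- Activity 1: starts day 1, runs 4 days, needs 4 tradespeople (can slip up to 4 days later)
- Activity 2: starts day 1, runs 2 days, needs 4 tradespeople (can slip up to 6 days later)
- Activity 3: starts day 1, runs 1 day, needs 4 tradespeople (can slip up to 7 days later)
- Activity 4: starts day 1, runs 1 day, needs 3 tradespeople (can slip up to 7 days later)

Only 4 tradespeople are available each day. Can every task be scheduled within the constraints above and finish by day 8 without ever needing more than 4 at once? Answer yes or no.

Schedule Activity 1@1, Activity 2@5, Activity 3@7, Activity 4@8: d1:4  d2:4  d3:4  d4:4  d5:4  d6:4  d7:4  d8:3 — peak 4 ≤ 4.

yes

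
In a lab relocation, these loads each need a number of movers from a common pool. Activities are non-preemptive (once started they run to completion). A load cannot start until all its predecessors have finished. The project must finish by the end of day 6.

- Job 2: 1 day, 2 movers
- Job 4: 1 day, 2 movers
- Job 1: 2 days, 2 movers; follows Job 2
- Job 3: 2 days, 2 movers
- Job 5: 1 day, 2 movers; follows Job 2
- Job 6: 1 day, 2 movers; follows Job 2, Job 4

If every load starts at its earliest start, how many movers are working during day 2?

At early start, day 2 has: Job 1, Job 3, Job 5, Job 6.
Demand: 2 + 2 + 2 + 2 = 8.

8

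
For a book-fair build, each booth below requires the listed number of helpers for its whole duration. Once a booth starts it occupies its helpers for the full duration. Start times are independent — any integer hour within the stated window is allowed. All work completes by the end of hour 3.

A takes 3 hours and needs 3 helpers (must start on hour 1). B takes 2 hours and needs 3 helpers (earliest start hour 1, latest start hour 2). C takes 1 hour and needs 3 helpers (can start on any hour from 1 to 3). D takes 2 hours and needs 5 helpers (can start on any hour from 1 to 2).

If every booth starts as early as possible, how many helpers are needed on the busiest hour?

14

Early-start schedule: A@1, B@1, C@1, D@1.
Load per hour: hour 1: 14, hour 2: 11, hour 3: 3.
Peak is 14.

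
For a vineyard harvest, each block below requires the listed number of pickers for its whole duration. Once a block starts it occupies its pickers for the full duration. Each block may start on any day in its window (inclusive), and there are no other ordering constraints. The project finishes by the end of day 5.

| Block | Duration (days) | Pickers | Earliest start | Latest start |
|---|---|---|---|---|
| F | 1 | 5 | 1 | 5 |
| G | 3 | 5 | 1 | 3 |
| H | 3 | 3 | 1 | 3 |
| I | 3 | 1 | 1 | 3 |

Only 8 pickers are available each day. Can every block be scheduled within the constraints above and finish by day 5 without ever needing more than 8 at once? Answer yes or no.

no

The minimum achievable peak is 9; 8 < 9, so no feasible schedule stays within the cap.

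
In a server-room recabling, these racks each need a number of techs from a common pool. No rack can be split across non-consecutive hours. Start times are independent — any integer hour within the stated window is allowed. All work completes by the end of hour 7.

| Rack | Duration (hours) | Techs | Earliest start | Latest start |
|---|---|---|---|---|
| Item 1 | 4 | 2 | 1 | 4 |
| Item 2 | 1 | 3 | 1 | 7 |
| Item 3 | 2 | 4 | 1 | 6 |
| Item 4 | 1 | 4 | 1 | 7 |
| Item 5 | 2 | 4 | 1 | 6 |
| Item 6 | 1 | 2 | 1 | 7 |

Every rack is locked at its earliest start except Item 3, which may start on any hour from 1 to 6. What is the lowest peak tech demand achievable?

15

Item 3@1: h1:19  h2:10  h3:2  h4:2  h5:0  h6:0  h7:0 → peak 19
Item 3@2: h1:15  h2:10  h3:6  h4:2  h5:0  h6:0  h7:0 → peak 15
Item 3@3: h1:15  h2:6  h3:6  h4:6  h5:0  h6:0  h7:0 → peak 15
Item 3@4: h1:15  h2:6  h3:2  h4:6  h5:4  h6:0  h7:0 → peak 15
Item 3@5: h1:15  h2:6  h3:2  h4:2  h5:4  h6:4  h7:0 → peak 15
Item 3@6: h1:15  h2:6  h3:2  h4:2  h5:0  h6:4  h7:4 → peak 15
Best is Item 3@2, peak 15.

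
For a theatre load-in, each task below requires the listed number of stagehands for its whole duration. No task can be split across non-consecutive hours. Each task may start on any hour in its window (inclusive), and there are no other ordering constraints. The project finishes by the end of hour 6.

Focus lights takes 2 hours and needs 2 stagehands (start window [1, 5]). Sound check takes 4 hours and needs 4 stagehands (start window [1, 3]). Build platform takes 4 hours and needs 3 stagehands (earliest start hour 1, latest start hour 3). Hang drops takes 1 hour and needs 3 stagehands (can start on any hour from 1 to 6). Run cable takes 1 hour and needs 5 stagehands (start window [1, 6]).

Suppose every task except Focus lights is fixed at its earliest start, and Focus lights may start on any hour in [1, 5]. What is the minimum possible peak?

Focus lights@1: h1:17  h2:9  h3:7  h4:7  h5:0  h6:0 → peak 17
Focus lights@2: h1:15  h2:9  h3:9  h4:7  h5:0  h6:0 → peak 15
Focus lights@3: h1:15  h2:7  h3:9  h4:9  h5:0  h6:0 → peak 15
Focus lights@4: h1:15  h2:7  h3:7  h4:9  h5:2  h6:0 → peak 15
Focus lights@5: h1:15  h2:7  h3:7  h4:7  h5:2  h6:2 → peak 15
Best is Focus lights@2, peak 15.

15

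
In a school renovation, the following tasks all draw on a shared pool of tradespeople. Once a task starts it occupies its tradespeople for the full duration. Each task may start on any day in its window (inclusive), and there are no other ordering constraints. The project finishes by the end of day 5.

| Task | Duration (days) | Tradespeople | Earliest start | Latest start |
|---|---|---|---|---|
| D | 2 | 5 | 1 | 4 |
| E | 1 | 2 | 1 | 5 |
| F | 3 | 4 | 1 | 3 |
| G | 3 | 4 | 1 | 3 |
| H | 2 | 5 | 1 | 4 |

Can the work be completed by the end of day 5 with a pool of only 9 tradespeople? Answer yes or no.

Total tradesperson-days = 46; over 5 days the average is 46/5 > 9, so some day must exceed 9.

no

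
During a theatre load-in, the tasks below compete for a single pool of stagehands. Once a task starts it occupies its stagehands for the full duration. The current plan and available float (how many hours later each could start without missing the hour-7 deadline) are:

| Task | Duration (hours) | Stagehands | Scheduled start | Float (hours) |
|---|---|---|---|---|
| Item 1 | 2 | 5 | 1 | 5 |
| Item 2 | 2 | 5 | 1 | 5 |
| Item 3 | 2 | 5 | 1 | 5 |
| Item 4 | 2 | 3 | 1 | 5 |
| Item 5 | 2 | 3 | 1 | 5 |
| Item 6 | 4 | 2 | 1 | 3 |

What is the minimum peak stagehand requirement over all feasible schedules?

10

Early-start (Item 1@1, Item 2@1, Item 3@1, Item 4@1, Item 5@1, Item 6@1) gives peak 23: h1:23  h2:23  h3:2  h4:2  h5:0  h6:0  h7:0.
Shift Item 3→3, Item 4→3, Item 5→5, Item 6→3.
Schedule Item 1@1, Item 2@1, Item 3@3, Item 4@3, Item 5@5, Item 6@3: h1:10  h2:10  h3:10  h4:10  h5:5  h6:5  h7:0 — peak 10.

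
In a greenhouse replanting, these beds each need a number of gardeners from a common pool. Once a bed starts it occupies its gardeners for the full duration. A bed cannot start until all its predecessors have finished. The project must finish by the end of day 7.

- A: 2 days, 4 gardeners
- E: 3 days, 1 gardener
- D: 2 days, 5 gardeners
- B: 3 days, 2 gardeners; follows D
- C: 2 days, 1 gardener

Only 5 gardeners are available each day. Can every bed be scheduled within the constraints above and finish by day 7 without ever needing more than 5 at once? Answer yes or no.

Schedule A@1, E@5, D@3, B@5, C@1: d1:5  d2:5  d3:5  d4:5  d5:3  d6:3  d7:3 — peak 5 ≤ 5.

yes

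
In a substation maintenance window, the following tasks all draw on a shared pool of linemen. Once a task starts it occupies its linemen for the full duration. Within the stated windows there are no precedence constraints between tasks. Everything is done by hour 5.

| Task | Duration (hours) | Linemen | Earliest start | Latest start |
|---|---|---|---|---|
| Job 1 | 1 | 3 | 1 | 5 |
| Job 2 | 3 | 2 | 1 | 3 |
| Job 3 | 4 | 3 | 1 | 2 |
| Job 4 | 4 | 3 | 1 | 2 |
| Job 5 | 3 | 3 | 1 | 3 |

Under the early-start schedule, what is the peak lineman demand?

14

Early-start schedule: Job 1@1, Job 2@1, Job 3@1, Job 4@1, Job 5@1.
Load per hour: hour 1: 14, hour 2: 11, hour 3: 11, hour 4: 6, hour 5: 0.
Peak is 14.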